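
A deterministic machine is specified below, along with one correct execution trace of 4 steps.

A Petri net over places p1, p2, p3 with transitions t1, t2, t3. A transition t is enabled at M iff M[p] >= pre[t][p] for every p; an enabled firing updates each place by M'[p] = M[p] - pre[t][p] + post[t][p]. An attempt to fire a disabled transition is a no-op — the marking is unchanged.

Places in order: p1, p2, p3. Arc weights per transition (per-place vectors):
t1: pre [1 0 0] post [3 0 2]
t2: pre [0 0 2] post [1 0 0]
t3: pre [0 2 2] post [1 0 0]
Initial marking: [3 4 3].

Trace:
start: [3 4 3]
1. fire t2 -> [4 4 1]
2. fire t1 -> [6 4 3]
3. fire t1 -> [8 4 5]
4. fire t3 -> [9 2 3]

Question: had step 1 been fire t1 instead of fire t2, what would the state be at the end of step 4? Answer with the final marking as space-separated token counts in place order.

(re-executing from step 1 with the substitution; state before step 1: [3 4 3])
1. fire t1 -> [5 4 5]
2. fire t1 -> [7 4 7]
3. fire t1 -> [9 4 9]
4. fire t3 -> [10 2 7]

10 2 7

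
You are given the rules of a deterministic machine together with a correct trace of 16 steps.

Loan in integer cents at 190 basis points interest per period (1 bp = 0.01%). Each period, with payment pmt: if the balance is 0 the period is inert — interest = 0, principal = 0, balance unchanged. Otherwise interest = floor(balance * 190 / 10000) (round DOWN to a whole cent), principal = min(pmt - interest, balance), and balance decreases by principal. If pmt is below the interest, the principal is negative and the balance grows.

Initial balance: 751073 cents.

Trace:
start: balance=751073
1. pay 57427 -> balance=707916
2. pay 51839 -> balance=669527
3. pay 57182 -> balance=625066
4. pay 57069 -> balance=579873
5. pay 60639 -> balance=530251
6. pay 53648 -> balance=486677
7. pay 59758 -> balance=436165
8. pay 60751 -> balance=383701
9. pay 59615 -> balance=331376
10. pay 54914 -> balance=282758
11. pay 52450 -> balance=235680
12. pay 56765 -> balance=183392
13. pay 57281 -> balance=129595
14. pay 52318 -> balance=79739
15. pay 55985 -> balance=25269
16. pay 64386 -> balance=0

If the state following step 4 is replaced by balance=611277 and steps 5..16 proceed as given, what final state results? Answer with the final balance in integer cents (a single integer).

725

state after step 4 := balance=611277
5. pay 60639 -> balance=562252
6. pay 53648 -> balance=519286
7. pay 59758 -> balance=469394
8. pay 60751 -> balance=417561
9. pay 59615 -> balance=365879
10. pay 54914 -> balance=317916
11. pay 52450 -> balance=271506
12. pay 56765 -> balance=219899
13. pay 57281 -> balance=166796
14. pay 52318 -> balance=117647
15. pay 55985 -> balance=63897
16. pay 64386 -> balance=725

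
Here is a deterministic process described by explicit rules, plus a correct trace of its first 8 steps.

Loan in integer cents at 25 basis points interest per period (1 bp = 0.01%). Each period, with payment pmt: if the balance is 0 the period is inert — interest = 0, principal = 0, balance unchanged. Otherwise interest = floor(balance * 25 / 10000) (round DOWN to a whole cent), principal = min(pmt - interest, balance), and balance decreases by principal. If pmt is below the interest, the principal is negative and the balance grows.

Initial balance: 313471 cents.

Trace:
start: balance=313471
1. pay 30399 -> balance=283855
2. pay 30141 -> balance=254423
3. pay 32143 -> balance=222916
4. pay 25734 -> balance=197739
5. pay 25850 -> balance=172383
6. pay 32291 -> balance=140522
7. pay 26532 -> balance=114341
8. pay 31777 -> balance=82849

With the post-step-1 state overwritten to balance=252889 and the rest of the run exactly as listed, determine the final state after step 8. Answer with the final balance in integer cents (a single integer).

state after step 1 := balance=252889
2. pay 30141 -> balance=223380
3. pay 32143 -> balance=191795
4. pay 25734 -> balance=166540
5. pay 25850 -> balance=141106
6. pay 32291 -> balance=109167
7. pay 26532 -> balance=82907
8. pay 31777 -> balance=51337

51337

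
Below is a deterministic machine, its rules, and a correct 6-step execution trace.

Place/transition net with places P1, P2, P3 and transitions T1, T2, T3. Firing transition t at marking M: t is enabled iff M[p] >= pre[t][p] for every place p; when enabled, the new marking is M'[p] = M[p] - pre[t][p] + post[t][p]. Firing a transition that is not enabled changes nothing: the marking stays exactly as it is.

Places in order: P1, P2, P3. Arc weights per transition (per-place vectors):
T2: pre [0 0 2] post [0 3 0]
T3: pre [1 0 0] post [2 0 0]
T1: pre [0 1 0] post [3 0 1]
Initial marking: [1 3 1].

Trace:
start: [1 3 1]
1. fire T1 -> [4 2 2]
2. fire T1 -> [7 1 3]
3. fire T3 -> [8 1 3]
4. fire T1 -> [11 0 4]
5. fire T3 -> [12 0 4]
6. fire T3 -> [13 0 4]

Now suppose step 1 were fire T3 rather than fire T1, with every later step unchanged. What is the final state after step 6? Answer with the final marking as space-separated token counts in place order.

11 1 3

(re-executing from step 1 with the substitution; state before step 1: [1 3 1])
1. fire T3 -> [2 3 1]
2. fire T1 -> [5 2 2]
3. fire T3 -> [6 2 2]
4. fire T1 -> [9 1 3]
5. fire T3 -> [10 1 3]
6. fire T3 -> [11 1 3]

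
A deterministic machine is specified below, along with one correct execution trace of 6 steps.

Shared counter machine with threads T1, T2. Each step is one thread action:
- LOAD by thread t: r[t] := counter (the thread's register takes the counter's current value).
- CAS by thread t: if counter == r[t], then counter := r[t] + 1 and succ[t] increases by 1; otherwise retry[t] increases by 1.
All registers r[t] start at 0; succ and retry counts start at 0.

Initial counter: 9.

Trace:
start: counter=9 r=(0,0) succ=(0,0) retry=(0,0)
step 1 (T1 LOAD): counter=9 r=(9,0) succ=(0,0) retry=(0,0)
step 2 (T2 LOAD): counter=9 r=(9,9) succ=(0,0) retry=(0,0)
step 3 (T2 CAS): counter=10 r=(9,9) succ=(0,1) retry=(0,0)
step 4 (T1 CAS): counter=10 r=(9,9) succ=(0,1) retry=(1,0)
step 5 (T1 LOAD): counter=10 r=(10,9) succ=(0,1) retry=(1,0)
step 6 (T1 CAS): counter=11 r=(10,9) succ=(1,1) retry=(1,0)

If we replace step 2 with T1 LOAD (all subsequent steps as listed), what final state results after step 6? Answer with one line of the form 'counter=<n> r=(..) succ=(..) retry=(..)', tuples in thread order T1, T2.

counter=11 r=(10,0) succ=(2,0) retry=(0,1)

(re-executing from step 2 with the substitution; state before step 2: counter=9 r=(9,0) succ=(0,0) retry=(0,0))
step 2 (T1 LOAD): counter=9 r=(9,0) succ=(0,0) retry=(0,0)
step 3 (T2 CAS): counter=9 r=(9,0) succ=(0,0) retry=(0,1)
step 4 (T1 CAS): counter=10 r=(9,0) succ=(1,0) retry=(0,1)
step 5 (T1 LOAD): counter=10 r=(10,0) succ=(1,0) retry=(0,1)
step 6 (T1 CAS): counter=11 r=(10,0) succ=(2,0) retry=(0,1)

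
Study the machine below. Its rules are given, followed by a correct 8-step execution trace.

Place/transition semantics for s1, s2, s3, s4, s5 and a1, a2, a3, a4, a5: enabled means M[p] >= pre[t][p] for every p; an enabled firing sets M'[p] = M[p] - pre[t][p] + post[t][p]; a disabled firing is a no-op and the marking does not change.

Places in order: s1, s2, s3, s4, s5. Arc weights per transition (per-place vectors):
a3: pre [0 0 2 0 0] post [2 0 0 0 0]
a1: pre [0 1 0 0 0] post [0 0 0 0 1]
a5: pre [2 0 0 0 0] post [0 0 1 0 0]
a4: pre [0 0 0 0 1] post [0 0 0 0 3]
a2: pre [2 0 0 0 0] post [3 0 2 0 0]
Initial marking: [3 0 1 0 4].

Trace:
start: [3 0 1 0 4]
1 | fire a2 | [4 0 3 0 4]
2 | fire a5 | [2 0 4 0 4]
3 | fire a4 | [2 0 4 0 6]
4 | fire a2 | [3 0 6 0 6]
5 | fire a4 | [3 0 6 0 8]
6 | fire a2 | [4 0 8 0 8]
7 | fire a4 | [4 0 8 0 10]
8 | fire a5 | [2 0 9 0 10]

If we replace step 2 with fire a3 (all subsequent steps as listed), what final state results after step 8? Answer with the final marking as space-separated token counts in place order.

(re-executing from step 2 with the substitution; state before step 2: [4 0 3 0 4])
2 | fire a3 | [6 0 1 0 4]
3 | fire a4 | [6 0 1 0 6]
4 | fire a2 | [7 0 3 0 6]
5 | fire a4 | [7 0 3 0 8]
6 | fire a2 | [8 0 5 0 8]
7 | fire a4 | [8 0 5 0 10]
8 | fire a5 | [6 0 6 0 10]

6 0 6 0 10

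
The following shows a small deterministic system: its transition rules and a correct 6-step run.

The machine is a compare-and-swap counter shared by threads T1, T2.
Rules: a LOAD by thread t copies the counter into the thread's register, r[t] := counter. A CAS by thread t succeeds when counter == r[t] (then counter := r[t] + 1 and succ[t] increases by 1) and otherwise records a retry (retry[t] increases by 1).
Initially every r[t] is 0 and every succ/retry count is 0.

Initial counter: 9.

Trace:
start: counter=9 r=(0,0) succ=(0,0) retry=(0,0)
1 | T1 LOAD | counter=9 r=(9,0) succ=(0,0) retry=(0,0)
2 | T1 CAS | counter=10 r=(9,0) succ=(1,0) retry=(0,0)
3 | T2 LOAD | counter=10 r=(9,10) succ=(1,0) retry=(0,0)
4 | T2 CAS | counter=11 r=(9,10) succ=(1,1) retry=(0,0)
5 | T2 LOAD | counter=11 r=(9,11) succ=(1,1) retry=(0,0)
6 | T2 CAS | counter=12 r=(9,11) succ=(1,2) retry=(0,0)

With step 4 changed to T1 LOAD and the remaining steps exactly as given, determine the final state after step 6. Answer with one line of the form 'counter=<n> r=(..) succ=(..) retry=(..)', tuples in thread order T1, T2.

counter=11 r=(10,10) succ=(1,1) retry=(0,0)

(re-executing from step 4 with the substitution; state before step 4: counter=10 r=(9,10) succ=(1,0) retry=(0,0))
4 | T1 LOAD | counter=10 r=(10,10) succ=(1,0) retry=(0,0)
5 | T2 LOAD | counter=10 r=(10,10) succ=(1,0) retry=(0,0)
6 | T2 CAS | counter=11 r=(10,10) succ=(1,1) retry=(0,0)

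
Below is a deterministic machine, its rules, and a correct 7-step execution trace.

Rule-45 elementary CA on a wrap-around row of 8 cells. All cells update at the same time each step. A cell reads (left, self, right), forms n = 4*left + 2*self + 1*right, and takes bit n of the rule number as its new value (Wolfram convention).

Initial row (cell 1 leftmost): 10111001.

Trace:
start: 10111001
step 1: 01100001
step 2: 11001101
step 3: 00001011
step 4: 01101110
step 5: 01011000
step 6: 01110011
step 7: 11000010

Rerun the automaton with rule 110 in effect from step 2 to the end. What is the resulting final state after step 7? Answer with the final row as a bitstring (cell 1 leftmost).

(re-executing steps 2..7 under rule 110; state before step 2: 01100001)
step 2: 11100011
step 3: 00100110
step 4: 01101110
step 5: 11111010
step 6: 10001111
step 7: 10011000

10011000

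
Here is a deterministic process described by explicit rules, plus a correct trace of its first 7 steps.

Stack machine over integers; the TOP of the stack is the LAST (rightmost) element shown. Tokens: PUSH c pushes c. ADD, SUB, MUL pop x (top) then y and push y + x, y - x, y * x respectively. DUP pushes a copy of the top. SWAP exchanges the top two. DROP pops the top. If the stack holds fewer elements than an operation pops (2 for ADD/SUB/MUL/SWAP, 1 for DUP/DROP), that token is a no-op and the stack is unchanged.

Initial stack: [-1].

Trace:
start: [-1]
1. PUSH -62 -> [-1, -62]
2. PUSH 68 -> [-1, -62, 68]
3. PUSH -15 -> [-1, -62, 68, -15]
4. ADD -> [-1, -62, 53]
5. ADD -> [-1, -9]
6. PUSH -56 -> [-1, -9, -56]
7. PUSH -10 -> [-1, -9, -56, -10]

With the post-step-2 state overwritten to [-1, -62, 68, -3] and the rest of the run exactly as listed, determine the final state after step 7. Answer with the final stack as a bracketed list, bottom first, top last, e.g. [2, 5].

state after step 2 := [-1, -62, 68, -3]
3. PUSH -15 -> [-1, -62, 68, -3, -15]
4. ADD -> [-1, -62, 68, -18]
5. ADD -> [-1, -62, 50]
6. PUSH -56 -> [-1, -62, 50, -56]
7. PUSH -10 -> [-1, -62, 50, -56, -10]

[-1, -62, 50, -56, -10]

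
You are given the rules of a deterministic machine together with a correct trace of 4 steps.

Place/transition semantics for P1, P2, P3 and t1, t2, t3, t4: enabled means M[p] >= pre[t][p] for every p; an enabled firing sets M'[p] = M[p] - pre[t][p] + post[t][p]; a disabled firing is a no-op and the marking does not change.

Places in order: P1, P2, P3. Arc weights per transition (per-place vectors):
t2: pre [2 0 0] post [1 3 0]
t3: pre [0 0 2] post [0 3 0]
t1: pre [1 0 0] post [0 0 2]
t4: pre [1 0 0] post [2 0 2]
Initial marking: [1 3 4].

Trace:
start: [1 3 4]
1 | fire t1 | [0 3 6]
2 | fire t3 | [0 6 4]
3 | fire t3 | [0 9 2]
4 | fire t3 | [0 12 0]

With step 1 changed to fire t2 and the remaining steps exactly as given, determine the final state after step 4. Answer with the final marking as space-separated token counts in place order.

1 9 0

(re-executing from step 1 with the substitution; state before step 1: [1 3 4])
1 | fire t2 | [1 3 4]
2 | fire t3 | [1 6 2]
3 | fire t3 | [1 9 0]
4 | fire t3 | [1 9 0]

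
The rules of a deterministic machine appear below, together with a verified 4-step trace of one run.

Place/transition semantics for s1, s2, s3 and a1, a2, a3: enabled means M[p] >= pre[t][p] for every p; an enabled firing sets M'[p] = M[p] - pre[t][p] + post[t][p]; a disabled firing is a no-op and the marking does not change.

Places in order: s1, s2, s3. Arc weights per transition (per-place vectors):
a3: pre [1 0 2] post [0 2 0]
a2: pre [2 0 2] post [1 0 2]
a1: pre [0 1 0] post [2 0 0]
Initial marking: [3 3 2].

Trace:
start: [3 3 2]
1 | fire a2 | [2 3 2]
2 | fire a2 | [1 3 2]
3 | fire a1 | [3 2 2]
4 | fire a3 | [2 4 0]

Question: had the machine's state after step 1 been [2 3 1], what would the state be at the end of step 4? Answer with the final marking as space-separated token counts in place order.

state after step 1 := [2 3 1]
2 | fire a2 | [2 3 1]
3 | fire a1 | [4 2 1]
4 | fire a3 | [4 2 1]

4 2 1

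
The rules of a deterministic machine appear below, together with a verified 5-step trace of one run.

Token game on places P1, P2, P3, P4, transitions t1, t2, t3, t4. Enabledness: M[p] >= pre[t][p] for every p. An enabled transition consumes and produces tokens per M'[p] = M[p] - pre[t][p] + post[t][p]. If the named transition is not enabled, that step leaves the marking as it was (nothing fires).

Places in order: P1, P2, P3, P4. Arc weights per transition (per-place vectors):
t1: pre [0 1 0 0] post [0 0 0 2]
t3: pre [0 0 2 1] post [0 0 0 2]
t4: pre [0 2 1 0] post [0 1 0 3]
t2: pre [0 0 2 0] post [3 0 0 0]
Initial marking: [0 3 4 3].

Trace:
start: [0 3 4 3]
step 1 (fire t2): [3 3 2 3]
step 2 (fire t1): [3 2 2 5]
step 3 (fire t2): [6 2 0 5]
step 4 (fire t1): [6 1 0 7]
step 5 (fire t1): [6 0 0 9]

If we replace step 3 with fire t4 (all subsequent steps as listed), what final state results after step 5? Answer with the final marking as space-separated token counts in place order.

3 0 1 10

(re-executing from step 3 with the substitution; state before step 3: [3 2 2 5])
step 3 (fire t4): [3 1 1 8]
step 4 (fire t1): [3 0 1 10]
step 5 (fire t1): [3 0 1 10]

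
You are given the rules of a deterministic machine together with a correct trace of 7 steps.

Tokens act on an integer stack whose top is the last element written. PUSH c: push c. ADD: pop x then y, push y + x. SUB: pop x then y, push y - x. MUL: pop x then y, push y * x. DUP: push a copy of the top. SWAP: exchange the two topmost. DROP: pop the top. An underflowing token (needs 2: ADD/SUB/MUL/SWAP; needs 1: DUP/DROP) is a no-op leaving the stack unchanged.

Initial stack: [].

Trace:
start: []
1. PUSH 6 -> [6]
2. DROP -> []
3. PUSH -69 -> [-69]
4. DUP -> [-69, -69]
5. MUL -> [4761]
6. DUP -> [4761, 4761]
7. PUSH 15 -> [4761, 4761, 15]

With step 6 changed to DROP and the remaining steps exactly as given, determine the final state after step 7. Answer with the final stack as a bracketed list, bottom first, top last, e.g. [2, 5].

[15]

(re-executing from step 6 with the substitution; state before step 6: [4761])
6. DROP -> []
7. PUSH 15 -> [15]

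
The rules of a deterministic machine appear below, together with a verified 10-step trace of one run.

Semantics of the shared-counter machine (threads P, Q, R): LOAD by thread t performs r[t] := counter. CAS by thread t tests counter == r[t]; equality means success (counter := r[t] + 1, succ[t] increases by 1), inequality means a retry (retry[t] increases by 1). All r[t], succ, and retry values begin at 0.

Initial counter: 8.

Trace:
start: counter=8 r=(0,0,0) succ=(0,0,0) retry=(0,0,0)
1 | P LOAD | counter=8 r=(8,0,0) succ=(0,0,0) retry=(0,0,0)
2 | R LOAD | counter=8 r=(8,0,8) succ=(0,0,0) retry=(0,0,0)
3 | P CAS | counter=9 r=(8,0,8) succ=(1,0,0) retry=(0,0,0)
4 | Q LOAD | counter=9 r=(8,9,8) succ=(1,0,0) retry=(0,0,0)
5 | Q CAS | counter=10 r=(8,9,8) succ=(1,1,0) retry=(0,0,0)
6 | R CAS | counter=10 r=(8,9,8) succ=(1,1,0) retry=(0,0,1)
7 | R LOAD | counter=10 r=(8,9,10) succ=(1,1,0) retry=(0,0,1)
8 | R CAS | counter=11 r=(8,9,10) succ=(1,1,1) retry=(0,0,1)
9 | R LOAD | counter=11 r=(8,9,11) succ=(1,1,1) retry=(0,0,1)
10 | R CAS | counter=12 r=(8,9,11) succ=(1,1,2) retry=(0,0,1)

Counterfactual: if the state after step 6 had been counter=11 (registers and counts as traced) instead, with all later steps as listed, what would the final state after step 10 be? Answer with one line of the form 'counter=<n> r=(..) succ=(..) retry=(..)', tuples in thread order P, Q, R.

state after step 6 := counter=11 r=(8,9,8) succ=(1,1,0) retry=(0,0,1)
7 | R LOAD | counter=11 r=(8,9,11) succ=(1,1,0) retry=(0,0,1)
8 | R CAS | counter=12 r=(8,9,11) succ=(1,1,1) retry=(0,0,1)
9 | R LOAD | counter=12 r=(8,9,12) succ=(1,1,1) retry=(0,0,1)
10 | R CAS | counter=13 r=(8,9,12) succ=(1,1,2) retry=(0,0,1)

counter=13 r=(8,9,12) succ=(1,1,2) retry=(0,0,1)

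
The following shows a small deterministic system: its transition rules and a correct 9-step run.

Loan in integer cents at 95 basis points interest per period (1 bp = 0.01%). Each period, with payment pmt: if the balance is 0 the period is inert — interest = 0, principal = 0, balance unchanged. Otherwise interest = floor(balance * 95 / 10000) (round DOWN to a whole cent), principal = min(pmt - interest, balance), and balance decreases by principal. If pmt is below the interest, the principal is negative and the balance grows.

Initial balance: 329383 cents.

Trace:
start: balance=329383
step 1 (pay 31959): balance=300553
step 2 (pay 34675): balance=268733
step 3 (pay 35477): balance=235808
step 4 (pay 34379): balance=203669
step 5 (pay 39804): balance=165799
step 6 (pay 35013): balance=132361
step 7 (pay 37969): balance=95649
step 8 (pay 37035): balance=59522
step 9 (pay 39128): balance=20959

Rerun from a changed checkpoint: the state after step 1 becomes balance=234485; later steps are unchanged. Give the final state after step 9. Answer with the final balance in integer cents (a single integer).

state after step 1 := balance=234485
step 2 (pay 34675): balance=202037
step 3 (pay 35477): balance=168479
step 4 (pay 34379): balance=135700
step 5 (pay 39804): balance=97185
step 6 (pay 35013): balance=63095
step 7 (pay 37969): balance=25725
step 8 (pay 37035): balance=0
step 9 (pay 39128): balance=0

0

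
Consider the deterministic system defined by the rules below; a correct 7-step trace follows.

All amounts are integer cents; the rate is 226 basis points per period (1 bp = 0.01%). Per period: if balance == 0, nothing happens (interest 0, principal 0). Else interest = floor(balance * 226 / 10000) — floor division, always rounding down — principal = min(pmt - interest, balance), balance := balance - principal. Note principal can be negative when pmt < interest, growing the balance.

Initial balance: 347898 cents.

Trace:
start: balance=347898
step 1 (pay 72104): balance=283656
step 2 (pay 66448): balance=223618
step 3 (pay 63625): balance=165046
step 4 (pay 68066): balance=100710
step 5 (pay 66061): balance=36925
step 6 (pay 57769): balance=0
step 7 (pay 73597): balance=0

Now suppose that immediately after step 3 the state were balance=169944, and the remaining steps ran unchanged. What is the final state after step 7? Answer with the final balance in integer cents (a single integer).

0

state after step 3 := balance=169944
step 4 (pay 68066): balance=105718
step 5 (pay 66061): balance=42046
step 6 (pay 57769): balance=0
step 7 (pay 73597): balance=0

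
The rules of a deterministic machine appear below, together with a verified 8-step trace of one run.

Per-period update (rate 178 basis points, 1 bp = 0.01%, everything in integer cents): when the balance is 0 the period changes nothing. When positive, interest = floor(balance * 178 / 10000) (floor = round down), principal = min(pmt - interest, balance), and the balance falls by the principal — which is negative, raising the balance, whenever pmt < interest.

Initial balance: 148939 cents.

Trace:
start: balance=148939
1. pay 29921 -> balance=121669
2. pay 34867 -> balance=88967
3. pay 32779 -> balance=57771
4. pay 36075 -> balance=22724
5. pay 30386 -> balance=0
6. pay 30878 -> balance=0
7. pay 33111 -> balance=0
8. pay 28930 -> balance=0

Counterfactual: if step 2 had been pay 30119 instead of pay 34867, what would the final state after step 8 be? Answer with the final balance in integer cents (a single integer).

(re-executing from step 2 with the substitution; state before step 2: balance=121669)
2. pay 30119 -> balance=93715
3. pay 32779 -> balance=62604
4. pay 36075 -> balance=27643
5. pay 30386 -> balance=0
6. pay 30878 -> balance=0
7. pay 33111 -> balance=0
8. pay 28930 -> balance=0

0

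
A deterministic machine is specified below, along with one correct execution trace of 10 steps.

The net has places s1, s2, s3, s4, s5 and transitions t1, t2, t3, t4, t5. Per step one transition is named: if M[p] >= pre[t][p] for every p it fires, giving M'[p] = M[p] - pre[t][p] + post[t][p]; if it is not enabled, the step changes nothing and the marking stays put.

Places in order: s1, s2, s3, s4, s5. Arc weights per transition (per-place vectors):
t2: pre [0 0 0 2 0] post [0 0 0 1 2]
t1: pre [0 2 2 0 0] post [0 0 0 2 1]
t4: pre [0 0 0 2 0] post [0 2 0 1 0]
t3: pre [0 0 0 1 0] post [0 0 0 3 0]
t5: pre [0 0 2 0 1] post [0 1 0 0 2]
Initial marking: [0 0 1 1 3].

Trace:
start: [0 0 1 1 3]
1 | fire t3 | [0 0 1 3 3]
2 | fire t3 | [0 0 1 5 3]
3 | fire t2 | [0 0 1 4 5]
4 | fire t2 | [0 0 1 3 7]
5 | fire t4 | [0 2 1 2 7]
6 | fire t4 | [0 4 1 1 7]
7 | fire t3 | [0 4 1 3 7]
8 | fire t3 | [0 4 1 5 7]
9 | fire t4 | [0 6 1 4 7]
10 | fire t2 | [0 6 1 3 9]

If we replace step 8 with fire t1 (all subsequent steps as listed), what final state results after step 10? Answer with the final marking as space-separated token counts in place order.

(re-executing from step 8 with the substitution; state before step 8: [0 4 1 3 7])
8 | fire t1 | [0 4 1 3 7]
9 | fire t4 | [0 6 1 2 7]
10 | fire t2 | [0 6 1 1 9]

0 6 1 1 9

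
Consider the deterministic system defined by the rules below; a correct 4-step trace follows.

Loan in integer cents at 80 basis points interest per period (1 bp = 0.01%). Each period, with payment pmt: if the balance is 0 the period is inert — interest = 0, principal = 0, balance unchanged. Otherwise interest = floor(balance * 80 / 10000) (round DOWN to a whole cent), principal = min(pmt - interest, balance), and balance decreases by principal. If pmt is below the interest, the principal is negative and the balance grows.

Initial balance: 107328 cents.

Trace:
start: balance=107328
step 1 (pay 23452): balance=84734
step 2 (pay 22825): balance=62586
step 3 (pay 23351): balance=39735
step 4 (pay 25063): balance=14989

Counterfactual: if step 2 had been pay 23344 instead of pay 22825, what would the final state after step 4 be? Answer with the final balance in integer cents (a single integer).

14462

(re-executing from step 2 with the substitution; state before step 2: balance=84734)
step 2 (pay 23344): balance=62067
step 3 (pay 23351): balance=39212
step 4 (pay 25063): balance=14462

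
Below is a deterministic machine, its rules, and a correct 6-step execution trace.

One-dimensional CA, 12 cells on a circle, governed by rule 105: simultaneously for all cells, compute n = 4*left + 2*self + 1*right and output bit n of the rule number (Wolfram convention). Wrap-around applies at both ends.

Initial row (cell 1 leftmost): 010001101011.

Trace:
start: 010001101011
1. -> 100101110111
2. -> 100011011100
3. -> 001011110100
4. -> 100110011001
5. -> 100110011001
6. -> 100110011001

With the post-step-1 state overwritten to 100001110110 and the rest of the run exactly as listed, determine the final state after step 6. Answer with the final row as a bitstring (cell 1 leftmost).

100110011001

state after step 1 := 100001110110
2. -> 001101011111
3. -> 001110110001
4. -> 001011110100
5. -> 100110011001
6. -> 100110011001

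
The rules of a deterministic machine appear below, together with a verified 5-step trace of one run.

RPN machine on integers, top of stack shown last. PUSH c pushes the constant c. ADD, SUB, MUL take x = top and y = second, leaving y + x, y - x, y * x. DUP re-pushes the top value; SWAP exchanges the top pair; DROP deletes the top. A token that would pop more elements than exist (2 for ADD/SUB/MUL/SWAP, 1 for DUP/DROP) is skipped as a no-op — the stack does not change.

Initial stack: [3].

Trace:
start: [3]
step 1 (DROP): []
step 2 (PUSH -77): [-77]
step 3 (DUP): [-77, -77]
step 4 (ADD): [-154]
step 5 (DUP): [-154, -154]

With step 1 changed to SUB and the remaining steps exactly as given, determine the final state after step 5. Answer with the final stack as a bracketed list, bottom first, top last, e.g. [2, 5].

(re-executing from step 1 with the substitution; state before step 1: [3])
step 1 (SUB): [3]
step 2 (PUSH -77): [3, -77]
step 3 (DUP): [3, -77, -77]
step 4 (ADD): [3, -154]
step 5 (DUP): [3, -154, -154]

[3, -154, -154]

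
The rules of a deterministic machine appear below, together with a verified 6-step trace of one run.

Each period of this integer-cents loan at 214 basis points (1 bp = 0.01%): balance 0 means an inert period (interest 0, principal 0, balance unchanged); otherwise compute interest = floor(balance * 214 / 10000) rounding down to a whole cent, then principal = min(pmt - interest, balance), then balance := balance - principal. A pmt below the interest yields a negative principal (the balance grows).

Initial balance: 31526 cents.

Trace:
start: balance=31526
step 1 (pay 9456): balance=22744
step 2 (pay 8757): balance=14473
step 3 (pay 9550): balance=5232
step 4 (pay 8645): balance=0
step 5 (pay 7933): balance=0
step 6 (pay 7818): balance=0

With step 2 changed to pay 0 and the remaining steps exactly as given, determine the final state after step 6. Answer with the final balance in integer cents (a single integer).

0

(re-executing from step 2 with the substitution; state before step 2: balance=22744)
step 2 (pay 0): balance=23230
step 3 (pay 9550): balance=14177
step 4 (pay 8645): balance=5835
step 5 (pay 7933): balance=0
step 6 (pay 7818): balance=0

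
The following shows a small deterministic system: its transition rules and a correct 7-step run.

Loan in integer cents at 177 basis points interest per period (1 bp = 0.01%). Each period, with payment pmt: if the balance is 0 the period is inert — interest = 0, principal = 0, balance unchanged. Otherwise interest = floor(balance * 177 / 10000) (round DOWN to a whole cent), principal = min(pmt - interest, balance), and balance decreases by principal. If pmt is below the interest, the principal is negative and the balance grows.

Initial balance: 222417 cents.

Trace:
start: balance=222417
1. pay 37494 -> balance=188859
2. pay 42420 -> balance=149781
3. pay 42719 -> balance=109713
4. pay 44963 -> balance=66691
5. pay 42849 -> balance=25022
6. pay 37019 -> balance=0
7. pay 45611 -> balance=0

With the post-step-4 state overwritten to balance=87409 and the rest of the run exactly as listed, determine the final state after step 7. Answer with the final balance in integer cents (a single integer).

0

state after step 4 := balance=87409
5. pay 42849 -> balance=46107
6. pay 37019 -> balance=9904
7. pay 45611 -> balance=0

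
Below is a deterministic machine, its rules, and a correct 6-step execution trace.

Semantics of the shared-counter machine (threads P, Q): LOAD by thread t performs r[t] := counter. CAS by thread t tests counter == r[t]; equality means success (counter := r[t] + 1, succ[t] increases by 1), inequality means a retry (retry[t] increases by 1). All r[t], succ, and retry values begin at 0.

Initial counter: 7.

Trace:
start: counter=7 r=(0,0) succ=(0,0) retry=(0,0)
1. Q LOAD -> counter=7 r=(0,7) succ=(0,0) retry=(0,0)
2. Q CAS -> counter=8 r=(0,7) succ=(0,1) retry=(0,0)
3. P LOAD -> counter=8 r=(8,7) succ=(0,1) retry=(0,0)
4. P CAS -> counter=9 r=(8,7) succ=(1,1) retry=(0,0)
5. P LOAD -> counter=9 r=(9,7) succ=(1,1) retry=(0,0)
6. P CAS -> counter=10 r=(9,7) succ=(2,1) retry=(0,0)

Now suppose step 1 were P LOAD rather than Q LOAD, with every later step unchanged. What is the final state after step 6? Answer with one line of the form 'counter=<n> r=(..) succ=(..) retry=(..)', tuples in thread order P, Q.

(re-executing from step 1 with the substitution; state before step 1: counter=7 r=(0,0) succ=(0,0) retry=(0,0))
1. P LOAD -> counter=7 r=(7,0) succ=(0,0) retry=(0,0)
2. Q CAS -> counter=7 r=(7,0) succ=(0,0) retry=(0,1)
3. P LOAD -> counter=7 r=(7,0) succ=(0,0) retry=(0,1)
4. P CAS -> counter=8 r=(7,0) succ=(1,0) retry=(0,1)
5. P LOAD -> counter=8 r=(8,0) succ=(1,0) retry=(0,1)
6. P CAS -> counter=9 r=(8,0) succ=(2,0) retry=(0,1)

counter=9 r=(8,0) succ=(2,0) retry=(0,1)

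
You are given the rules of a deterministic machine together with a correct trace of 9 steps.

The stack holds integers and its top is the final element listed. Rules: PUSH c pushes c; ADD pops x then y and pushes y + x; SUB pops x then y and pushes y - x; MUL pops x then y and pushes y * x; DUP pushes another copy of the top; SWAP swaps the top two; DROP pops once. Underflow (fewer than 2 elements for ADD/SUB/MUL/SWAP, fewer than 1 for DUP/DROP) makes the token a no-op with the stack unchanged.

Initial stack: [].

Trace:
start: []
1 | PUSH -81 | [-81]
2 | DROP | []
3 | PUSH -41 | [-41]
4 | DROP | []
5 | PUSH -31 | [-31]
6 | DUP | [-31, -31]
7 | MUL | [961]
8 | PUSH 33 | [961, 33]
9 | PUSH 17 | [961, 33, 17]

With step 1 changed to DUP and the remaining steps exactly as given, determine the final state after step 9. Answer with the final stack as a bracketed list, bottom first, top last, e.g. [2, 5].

(re-executing from step 1 with the substitution; state before step 1: [])
1 | DUP | []
2 | DROP | []
3 | PUSH -41 | [-41]
4 | DROP | []
5 | PUSH -31 | [-31]
6 | DUP | [-31, -31]
7 | MUL | [961]
8 | PUSH 33 | [961, 33]
9 | PUSH 17 | [961, 33, 17]

[961, 33, 17]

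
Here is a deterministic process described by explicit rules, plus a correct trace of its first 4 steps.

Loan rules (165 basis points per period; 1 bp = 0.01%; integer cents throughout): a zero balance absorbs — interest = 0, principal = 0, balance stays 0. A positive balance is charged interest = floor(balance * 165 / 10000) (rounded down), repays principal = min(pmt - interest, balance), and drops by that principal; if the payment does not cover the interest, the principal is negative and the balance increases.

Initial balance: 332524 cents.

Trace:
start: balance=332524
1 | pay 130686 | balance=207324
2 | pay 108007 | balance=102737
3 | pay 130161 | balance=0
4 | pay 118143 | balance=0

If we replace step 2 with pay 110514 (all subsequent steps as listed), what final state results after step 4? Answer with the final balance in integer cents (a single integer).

0

(re-executing from step 2 with the substitution; state before step 2: balance=207324)
2 | pay 110514 | balance=100230
3 | pay 130161 | balance=0
4 | pay 118143 | balance=0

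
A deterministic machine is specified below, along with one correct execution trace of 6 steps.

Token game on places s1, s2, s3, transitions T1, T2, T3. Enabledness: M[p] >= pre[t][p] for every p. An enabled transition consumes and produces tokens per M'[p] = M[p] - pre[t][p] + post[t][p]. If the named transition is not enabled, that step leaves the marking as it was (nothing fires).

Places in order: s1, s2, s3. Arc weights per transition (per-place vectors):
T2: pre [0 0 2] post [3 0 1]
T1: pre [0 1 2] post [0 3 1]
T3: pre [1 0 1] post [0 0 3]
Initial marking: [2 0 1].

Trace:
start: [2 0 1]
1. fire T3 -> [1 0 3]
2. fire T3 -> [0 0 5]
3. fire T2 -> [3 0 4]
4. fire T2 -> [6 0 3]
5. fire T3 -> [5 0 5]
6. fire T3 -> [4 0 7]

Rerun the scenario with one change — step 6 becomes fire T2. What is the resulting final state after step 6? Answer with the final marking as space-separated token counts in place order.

8 0 4

(re-executing from step 6 with the substitution; state before step 6: [5 0 5])
6. fire T2 -> [8 0 4]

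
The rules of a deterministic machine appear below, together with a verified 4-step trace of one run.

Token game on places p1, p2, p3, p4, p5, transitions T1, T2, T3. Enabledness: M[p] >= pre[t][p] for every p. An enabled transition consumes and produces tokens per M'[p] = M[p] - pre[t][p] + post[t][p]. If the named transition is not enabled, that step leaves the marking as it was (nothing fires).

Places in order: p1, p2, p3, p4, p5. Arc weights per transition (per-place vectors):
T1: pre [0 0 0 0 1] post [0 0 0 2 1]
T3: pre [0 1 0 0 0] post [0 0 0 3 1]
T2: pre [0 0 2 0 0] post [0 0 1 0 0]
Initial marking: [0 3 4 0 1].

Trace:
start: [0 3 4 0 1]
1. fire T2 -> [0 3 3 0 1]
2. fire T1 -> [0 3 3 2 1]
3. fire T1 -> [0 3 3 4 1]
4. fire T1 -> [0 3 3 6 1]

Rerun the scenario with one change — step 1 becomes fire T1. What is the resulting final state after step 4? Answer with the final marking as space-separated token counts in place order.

0 3 4 8 1

(re-executing from step 1 with the substitution; state before step 1: [0 3 4 0 1])
1. fire T1 -> [0 3 4 2 1]
2. fire T1 -> [0 3 4 4 1]
3. fire T1 -> [0 3 4 6 1]
4. fire T1 -> [0 3 4 8 1]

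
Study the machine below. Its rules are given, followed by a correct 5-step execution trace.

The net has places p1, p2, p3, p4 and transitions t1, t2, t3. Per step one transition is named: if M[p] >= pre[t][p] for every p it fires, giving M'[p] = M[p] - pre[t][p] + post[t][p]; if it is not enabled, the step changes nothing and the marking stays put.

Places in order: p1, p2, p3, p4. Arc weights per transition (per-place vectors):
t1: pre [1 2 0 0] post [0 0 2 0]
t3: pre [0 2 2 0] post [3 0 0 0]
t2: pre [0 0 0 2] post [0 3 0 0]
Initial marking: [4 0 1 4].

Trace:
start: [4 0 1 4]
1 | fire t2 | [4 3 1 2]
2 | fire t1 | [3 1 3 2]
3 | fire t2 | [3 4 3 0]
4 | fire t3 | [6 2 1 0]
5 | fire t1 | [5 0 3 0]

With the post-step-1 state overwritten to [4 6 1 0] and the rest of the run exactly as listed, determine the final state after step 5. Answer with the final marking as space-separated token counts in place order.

state after step 1 := [4 6 1 0]
2 | fire t1 | [3 4 3 0]
3 | fire t2 | [3 4 3 0]
4 | fire t3 | [6 2 1 0]
5 | fire t1 | [5 0 3 0]

5 0 3 0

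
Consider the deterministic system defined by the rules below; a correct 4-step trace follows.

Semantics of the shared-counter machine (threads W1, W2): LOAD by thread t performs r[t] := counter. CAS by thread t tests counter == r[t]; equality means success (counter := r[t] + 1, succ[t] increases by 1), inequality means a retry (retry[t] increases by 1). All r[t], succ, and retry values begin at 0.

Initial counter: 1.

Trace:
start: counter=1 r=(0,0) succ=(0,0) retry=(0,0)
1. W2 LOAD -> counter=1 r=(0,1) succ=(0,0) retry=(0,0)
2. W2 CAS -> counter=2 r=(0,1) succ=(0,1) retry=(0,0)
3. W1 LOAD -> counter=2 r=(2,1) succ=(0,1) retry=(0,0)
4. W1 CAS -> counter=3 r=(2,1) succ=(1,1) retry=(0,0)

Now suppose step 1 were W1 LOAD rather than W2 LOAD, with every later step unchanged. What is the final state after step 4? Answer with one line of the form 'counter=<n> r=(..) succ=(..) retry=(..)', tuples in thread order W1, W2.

(re-executing from step 1 with the substitution; state before step 1: counter=1 r=(0,0) succ=(0,0) retry=(0,0))
1. W1 LOAD -> counter=1 r=(1,0) succ=(0,0) retry=(0,0)
2. W2 CAS -> counter=1 r=(1,0) succ=(0,0) retry=(0,1)
3. W1 LOAD -> counter=1 r=(1,0) succ=(0,0) retry=(0,1)
4. W1 CAS -> counter=2 r=(1,0) succ=(1,0) retry=(0,1)

counter=2 r=(1,0) succ=(1,0) retry=(0,1)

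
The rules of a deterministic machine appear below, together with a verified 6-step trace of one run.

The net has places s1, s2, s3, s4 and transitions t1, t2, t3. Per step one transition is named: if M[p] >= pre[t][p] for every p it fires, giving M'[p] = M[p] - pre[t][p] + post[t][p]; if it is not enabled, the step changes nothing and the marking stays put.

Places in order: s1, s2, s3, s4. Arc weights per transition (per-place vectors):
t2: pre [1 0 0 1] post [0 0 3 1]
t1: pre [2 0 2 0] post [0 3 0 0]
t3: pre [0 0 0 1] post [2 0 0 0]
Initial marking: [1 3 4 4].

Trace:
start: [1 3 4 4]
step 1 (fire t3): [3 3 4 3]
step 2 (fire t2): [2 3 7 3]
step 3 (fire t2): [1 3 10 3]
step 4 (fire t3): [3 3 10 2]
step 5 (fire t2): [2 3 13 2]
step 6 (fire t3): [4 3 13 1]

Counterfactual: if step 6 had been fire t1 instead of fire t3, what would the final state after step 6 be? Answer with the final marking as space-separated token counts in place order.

(re-executing from step 6 with the substitution; state before step 6: [2 3 13 2])
step 6 (fire t1): [0 6 11 2]

0 6 11 2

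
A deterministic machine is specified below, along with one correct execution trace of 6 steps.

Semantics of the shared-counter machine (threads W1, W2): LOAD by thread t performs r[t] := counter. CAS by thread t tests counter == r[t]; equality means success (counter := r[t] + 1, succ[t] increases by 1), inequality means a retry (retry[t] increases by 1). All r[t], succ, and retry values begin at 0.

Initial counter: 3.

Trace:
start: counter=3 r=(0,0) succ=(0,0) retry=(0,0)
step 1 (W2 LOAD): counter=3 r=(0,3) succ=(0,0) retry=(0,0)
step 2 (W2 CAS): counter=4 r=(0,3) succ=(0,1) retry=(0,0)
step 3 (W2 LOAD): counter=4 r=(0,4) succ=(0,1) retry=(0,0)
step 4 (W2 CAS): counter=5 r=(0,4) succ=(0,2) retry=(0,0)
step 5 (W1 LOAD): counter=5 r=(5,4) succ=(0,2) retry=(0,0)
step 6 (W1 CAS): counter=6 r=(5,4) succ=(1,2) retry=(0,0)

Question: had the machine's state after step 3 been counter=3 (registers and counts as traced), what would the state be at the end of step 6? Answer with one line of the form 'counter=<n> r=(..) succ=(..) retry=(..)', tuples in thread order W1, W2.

counter=4 r=(3,4) succ=(1,1) retry=(0,1)

state after step 3 := counter=3 r=(0,4) succ=(0,1) retry=(0,0)
step 4 (W2 CAS): counter=3 r=(0,4) succ=(0,1) retry=(0,1)
step 5 (W1 LOAD): counter=3 r=(3,4) succ=(0,1) retry=(0,1)
step 6 (W1 CAS): counter=4 r=(3,4) succ=(1,1) retry=(0,1)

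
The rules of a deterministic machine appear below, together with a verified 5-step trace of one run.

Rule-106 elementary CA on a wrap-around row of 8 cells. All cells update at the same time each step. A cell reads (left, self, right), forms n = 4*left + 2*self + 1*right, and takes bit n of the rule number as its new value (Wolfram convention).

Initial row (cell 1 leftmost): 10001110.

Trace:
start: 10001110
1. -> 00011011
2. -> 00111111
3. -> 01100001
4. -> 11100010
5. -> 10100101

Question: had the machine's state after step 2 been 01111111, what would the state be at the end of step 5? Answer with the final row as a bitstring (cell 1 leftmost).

10000111

state after step 2 := 01111111
3. -> 11000001
4. -> 01000011
5. -> 10000111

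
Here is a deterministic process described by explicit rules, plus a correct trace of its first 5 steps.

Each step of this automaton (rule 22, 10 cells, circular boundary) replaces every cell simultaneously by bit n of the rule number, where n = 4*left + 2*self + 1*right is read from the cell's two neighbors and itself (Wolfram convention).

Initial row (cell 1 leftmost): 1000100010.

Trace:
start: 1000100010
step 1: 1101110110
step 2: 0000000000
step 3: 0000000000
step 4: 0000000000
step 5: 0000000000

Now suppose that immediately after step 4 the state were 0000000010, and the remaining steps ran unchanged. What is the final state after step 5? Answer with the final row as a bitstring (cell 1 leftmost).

state after step 4 := 0000000010
step 5: 0000000111

0000000111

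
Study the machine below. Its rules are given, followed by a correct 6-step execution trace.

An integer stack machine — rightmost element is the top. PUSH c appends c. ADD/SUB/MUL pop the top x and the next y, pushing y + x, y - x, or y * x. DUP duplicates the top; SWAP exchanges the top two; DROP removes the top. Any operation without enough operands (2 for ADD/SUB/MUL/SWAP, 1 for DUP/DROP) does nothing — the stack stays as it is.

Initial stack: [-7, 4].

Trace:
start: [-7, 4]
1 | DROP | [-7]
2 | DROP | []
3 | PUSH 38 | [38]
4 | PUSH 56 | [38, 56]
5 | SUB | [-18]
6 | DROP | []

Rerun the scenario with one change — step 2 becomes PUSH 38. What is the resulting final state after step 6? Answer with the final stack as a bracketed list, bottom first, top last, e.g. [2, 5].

[-7, 38]

(re-executing from step 2 with the substitution; state before step 2: [-7])
2 | PUSH 38 | [-7, 38]
3 | PUSH 38 | [-7, 38, 38]
4 | PUSH 56 | [-7, 38, 38, 56]
5 | SUB | [-7, 38, -18]
6 | DROP | [-7, 38]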